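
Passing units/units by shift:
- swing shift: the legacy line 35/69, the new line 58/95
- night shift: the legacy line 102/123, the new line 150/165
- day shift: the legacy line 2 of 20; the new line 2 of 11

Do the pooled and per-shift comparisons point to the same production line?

Swing shift: the legacy line 35/69 = 50.7%, the new line 58/95 = 61.1% → the new line
Night shift: the legacy line 102/123 = 82.9%, the new line 150/165 = 90.9% → the new line
Day shift: the legacy line 2/20 = 10.0%, the new line 2/11 = 18.2% → the new line
Overall: the legacy line 139/212 = 65.6%, the new line 210/271 = 77.5% → the new line
The new line wins overall and in every shift group — no reversal.

Yes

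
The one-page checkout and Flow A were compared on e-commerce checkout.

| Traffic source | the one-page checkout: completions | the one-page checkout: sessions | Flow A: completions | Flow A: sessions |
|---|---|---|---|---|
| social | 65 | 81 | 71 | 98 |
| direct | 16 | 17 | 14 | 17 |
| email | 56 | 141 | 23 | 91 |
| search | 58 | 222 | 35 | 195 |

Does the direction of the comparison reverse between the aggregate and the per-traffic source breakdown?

No

Social: the one-page checkout 65/81 = 80.2%, Flow A 71/98 = 72.4% → the one-page checkout
Direct: the one-page checkout 16/17 = 94.1%, Flow A 14/17 = 82.4% → the one-page checkout
Email: the one-page checkout 56/141 = 39.7%, Flow A 23/91 = 25.3% → the one-page checkout
Search: the one-page checkout 58/222 = 26.1%, Flow A 35/195 = 17.9% → the one-page checkout
Overall: the one-page checkout 195/461 = 42.3%, Flow A 143/401 = 35.7% → the one-page checkout
The one-page checkout wins overall and in every traffic group — no reversal.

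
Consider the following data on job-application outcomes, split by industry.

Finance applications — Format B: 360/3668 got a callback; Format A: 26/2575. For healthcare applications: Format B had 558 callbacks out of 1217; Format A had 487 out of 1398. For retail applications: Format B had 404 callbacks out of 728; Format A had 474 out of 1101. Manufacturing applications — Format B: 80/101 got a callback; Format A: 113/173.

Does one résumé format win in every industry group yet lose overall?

Finance: Format B 360/3668 = 9.8%, Format A 26/2575 = 1.0% → Format B
Healthcare: Format B 558/1217 = 45.9%, Format A 487/1398 = 34.8% → Format B
Retail: Format B 404/728 = 55.5%, Format A 474/1101 = 43.1% → Format B
Manufacturing: Format B 80/101 = 79.2%, Format A 113/173 = 65.3% → Format B
Overall: Format B 1402/5714 = 24.5%, Format A 1100/5247 = 21.0% → Format B
Format B wins overall and in every industry group — no reversal.

No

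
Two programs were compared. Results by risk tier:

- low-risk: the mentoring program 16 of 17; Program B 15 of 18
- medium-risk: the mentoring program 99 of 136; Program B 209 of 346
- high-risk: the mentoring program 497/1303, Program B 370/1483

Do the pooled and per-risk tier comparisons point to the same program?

Low-risk: the mentoring program 16/17 = 94.1%, Program B 15/18 = 83.3% → the mentoring program
Medium-risk: the mentoring program 99/136 = 72.8%, Program B 209/346 = 60.4% → the mentoring program
High-risk: the mentoring program 497/1303 = 38.1%, Program B 370/1483 = 24.9% → the mentoring program
Overall: the mentoring program 612/1456 = 42.0%, Program B 594/1847 = 32.2% → the mentoring program
The mentoring program wins overall and in every risk group — no reversal.

Yes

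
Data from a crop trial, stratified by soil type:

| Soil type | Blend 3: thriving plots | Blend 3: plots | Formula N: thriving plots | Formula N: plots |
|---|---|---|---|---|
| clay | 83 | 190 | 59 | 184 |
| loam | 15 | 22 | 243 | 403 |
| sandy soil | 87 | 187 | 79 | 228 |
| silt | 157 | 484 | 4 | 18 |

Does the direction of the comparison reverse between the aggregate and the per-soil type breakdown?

Clay: Blend 3 83/190 = 43.7%, Formula N 59/184 = 32.1% → Blend 3
Loam: Blend 3 15/22 = 68.2%, Formula N 243/403 = 60.3% → Blend 3
Sandy soil: Blend 3 87/187 = 46.5%, Formula N 79/228 = 34.6% → Blend 3
Silt: Blend 3 157/484 = 32.4%, Formula N 4/18 = 22.2% → Blend 3
Overall: Blend 3 342/883 = 38.7%, Formula N 385/833 = 46.2% → Formula N
Blend 3 wins each soil group but Formula N wins overall — the comparison reverses. Blend 3's plots skew toward silt, which has a lower base rate.

Yes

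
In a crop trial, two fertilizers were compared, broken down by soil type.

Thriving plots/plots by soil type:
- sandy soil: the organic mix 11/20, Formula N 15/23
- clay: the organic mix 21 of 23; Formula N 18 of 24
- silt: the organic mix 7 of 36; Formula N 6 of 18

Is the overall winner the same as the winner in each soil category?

No

Sandy soil: the organic mix 11/20 = 55.0%, Formula N 15/23 = 65.2% → Formula N
Clay: the organic mix 21/23 = 91.3%, Formula N 18/24 = 75.0% → the organic mix
Silt: the organic mix 7/36 = 19.4%, Formula N 6/18 = 33.3% → Formula N
Overall: the organic mix 39/79 = 49.4%, Formula N 39/65 = 60.0% → Formula N
Neither sweeps: the organic mix wins 1 of 3 groups, Formula N wins 2. Formula N wins overall but not every group — no Simpson reversal.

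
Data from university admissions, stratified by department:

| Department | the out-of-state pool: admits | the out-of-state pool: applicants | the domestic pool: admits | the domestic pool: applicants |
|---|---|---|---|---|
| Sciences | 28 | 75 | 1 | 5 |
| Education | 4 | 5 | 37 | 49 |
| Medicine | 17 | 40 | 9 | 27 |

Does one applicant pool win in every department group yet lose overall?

Yes

Sciences: the out-of-state pool 28/75 = 37.3%, the domestic pool 1/5 = 20.0% → the out-of-state pool
Education: the out-of-state pool 4/5 = 80.0%, the domestic pool 37/49 = 75.5% → the out-of-state pool
Medicine: the out-of-state pool 17/40 = 42.5%, the domestic pool 9/27 = 33.3% → the out-of-state pool
Overall: the out-of-state pool 49/120 = 40.8%, the domestic pool 47/81 = 58.0% → the domestic pool
The out-of-state pool wins each department group but the domestic pool wins overall — the comparison reverses. The out-of-state pool's applicants skew toward Sciences, which has a lower base rate.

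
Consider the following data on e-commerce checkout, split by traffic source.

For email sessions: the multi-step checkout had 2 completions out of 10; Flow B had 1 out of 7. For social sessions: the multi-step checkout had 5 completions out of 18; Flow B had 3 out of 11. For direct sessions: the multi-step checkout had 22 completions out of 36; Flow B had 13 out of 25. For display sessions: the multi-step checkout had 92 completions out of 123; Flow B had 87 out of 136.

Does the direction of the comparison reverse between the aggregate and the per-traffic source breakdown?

Email: the multi-step checkout 2/10 = 20.0%, Flow B 1/7 = 14.3% → the multi-step checkout
Social: the multi-step checkout 5/18 = 27.8%, Flow B 3/11 = 27.3% → the multi-step checkout
Direct: the multi-step checkout 22/36 = 61.1%, Flow B 13/25 = 52.0% → the multi-step checkout
Display: the multi-step checkout 92/123 = 74.8%, Flow B 87/136 = 64.0% → the multi-step checkout
Overall: the multi-step checkout 121/187 = 64.7%, Flow B 104/179 = 58.1% → the multi-step checkout
The multi-step checkout wins overall and in every traffic group — no reversal.

No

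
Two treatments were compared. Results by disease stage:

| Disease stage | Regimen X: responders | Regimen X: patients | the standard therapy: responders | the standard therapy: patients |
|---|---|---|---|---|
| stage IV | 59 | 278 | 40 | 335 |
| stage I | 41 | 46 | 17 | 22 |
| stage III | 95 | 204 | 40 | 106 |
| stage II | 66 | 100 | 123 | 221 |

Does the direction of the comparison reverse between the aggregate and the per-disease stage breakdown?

Stage IV: Regimen X 59/278 = 21.2%, the standard therapy 40/335 = 11.9% → Regimen X
Stage I: Regimen X 41/46 = 89.1%, the standard therapy 17/22 = 77.3% → Regimen X
Stage III: Regimen X 95/204 = 46.6%, the standard therapy 40/106 = 37.7% → Regimen X
Stage II: Regimen X 66/100 = 66.0%, the standard therapy 123/221 = 55.7% → Regimen X
Overall: Regimen X 261/628 = 41.6%, the standard therapy 220/684 = 32.2% → Regimen X
Regimen X wins overall and in every disease group — no reversal.

No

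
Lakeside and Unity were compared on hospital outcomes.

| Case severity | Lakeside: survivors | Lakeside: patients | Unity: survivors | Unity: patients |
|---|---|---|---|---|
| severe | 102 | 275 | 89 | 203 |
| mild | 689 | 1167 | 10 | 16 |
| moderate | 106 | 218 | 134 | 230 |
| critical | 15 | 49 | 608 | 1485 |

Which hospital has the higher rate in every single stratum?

Unity

Severe: Lakeside 102/275 = 37.1%, Unity 89/203 = 43.8% → Unity
Mild: Lakeside 689/1167 = 59.0%, Unity 10/16 = 62.5% → Unity
Moderate: Lakeside 106/218 = 48.6%, Unity 134/230 = 58.3% → Unity
Critical: Lakeside 15/49 = 30.6%, Unity 608/1485 = 40.9% → Unity
Unity has the higher rate in all 4 groups.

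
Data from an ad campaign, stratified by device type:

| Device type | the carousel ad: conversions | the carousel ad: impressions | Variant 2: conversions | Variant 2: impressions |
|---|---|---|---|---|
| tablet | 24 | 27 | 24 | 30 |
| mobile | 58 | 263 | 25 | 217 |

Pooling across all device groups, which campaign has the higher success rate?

Tablet: the carousel ad 24/27 = 88.9%, Variant 2 24/30 = 80.0% → the carousel ad
Mobile: the carousel ad 58/263 = 22.1%, Variant 2 25/217 = 11.5% → the carousel ad
Overall: the carousel ad 82/290 = 28.3%, Variant 2 49/247 = 19.8% → the carousel ad

the carousel ad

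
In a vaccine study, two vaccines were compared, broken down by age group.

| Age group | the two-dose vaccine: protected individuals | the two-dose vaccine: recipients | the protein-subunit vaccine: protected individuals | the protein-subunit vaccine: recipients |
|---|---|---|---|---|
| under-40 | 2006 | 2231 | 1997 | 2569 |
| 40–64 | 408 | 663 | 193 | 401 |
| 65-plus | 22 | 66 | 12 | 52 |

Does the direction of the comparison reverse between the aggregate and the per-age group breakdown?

Under-40: the two-dose vaccine 2006/2231 = 89.9%, the protein-subunit vaccine 1997/2569 = 77.7% → the two-dose vaccine
40–64: the two-dose vaccine 408/663 = 61.5%, the protein-subunit vaccine 193/401 = 48.1% → the two-dose vaccine
65-plus: the two-dose vaccine 22/66 = 33.3%, the protein-subunit vaccine 12/52 = 23.1% → the two-dose vaccine
Overall: the two-dose vaccine 2436/2960 = 82.3%, the protein-subunit vaccine 2202/3022 = 72.9% → the two-dose vaccine
The two-dose vaccine wins overall and in every age group — no reversal.

No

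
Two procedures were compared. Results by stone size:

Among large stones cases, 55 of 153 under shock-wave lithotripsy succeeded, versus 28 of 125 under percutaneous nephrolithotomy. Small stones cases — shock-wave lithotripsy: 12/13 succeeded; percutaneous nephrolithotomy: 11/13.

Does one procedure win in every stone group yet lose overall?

Large stones: shock-wave lithotripsy 55/153 = 35.9%, percutaneous nephrolithotomy 28/125 = 22.4% → shock-wave lithotripsy
Small stones: shock-wave lithotripsy 12/13 = 92.3%, percutaneous nephrolithotomy 11/13 = 84.6% → shock-wave lithotripsy
Overall: shock-wave lithotripsy 67/166 = 40.4%, percutaneous nephrolithotomy 39/138 = 28.3% → shock-wave lithotripsy
Shock-wave lithotripsy wins overall and in every stone group — no reversal.

No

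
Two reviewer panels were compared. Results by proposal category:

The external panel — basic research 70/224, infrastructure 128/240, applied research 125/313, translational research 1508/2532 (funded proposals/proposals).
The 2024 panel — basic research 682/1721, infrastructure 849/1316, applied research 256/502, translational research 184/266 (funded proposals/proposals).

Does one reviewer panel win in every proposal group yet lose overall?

Yes

Basic research: the external panel 70/224 = 31.2%, the 2024 panel 682/1721 = 39.6% → the 2024 panel
Infrastructure: the external panel 128/240 = 53.3%, the 2024 panel 849/1316 = 64.5% → the 2024 panel
Applied research: the external panel 125/313 = 39.9%, the 2024 panel 256/502 = 51.0% → the 2024 panel
Translational research: the external panel 1508/2532 = 59.6%, the 2024 panel 184/266 = 69.2% → the 2024 panel
Overall: the external panel 1831/3309 = 55.3%, the 2024 panel 1971/3805 = 51.8% → the external panel
The 2024 panel wins each proposal group but the external panel wins overall — the comparison reverses. The 2024 panel's proposals skew toward basic research, which has a lower base rate.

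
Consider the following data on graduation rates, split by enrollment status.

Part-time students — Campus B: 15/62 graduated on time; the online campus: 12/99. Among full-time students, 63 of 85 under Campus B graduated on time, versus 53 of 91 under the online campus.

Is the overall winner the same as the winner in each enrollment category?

Yes

Part-time: Campus B 15/62 = 24.2%, the online campus 12/99 = 12.1% → Campus B
Full-time: Campus B 63/85 = 74.1%, the online campus 53/91 = 58.2% → Campus B
Overall: Campus B 78/147 = 53.1%, the online campus 65/190 = 34.2% → Campus B
Campus B wins overall and in every enrollment group — no reversal.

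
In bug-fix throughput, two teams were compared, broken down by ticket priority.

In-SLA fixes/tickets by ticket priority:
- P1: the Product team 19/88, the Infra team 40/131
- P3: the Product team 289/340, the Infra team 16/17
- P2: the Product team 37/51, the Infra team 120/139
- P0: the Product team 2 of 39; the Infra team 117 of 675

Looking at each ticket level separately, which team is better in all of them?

P1: the Product team 19/88 = 21.6%, the Infra team 40/131 = 30.5% → the Infra team
P3: the Product team 289/340 = 85.0%, the Infra team 16/17 = 94.1% → the Infra team
P2: the Product team 37/51 = 72.5%, the Infra team 120/139 = 86.3% → the Infra team
P0: the Product team 2/39 = 5.1%, the Infra team 117/675 = 17.3% → the Infra team
The Infra team has the higher rate in all 4 groups.

the Infra team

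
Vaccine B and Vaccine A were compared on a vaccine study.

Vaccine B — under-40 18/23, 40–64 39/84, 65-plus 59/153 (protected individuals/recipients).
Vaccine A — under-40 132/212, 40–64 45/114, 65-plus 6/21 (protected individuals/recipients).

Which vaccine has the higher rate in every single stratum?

Vaccine B

Under-40: Vaccine B 18/23 = 78.3%, Vaccine A 132/212 = 62.3% → Vaccine B
40–64: Vaccine B 39/84 = 46.4%, Vaccine A 45/114 = 39.5% → Vaccine B
65-plus: Vaccine B 59/153 = 38.6%, Vaccine A 6/21 = 28.6% → Vaccine B
Vaccine B has the higher rate in all 3 groups.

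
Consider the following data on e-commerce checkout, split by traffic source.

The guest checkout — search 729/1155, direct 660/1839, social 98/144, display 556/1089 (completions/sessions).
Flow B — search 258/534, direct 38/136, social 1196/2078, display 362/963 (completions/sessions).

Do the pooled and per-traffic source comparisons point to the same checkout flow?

No

Search: the guest checkout 729/1155 = 63.1%, Flow B 258/534 = 48.3% → the guest checkout
Direct: the guest checkout 660/1839 = 35.9%, Flow B 38/136 = 27.9% → the guest checkout
Social: the guest checkout 98/144 = 68.1%, Flow B 1196/2078 = 57.6% → the guest checkout
Display: the guest checkout 556/1089 = 51.1%, Flow B 362/963 = 37.6% → the guest checkout
Overall: the guest checkout 2043/4227 = 48.3%, Flow B 1854/3711 = 50.0% → Flow B
The guest checkout wins each traffic group but Flow B wins overall — the comparison reverses. The guest checkout's sessions skew toward direct, which has a lower base rate.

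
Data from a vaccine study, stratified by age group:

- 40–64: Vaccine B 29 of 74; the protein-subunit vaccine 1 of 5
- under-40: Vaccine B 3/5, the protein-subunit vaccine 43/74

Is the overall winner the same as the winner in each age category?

No

40–64: Vaccine B 29/74 = 39.2%, the protein-subunit vaccine 1/5 = 20.0% → Vaccine B
Under-40: Vaccine B 3/5 = 60.0%, the protein-subunit vaccine 43/74 = 58.1% → Vaccine B
Overall: Vaccine B 32/79 = 40.5%, the protein-subunit vaccine 44/79 = 55.7% → the protein-subunit vaccine
Vaccine B wins each age group but the protein-subunit vaccine wins overall — the comparison reverses. Vaccine B's recipients skew toward 40–64, which has a lower base rate.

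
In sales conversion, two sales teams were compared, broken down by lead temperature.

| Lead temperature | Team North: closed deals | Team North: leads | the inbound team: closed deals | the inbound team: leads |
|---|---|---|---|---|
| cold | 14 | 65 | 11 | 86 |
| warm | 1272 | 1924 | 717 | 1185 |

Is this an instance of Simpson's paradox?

No

Cold: Team North 14/65 = 21.5%, the inbound team 11/86 = 12.8% → Team North
Warm: Team North 1272/1924 = 66.1%, the inbound team 717/1185 = 60.5% → Team North
Overall: Team North 1286/1989 = 64.7%, the inbound team 728/1271 = 57.3% → Team North
Team North wins overall and in every lead group — no reversal.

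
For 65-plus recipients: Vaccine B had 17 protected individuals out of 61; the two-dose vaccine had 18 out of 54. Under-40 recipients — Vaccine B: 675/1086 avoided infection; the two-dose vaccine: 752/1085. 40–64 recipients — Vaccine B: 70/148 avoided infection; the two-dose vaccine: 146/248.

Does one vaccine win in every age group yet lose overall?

65-plus: Vaccine B 17/61 = 27.9%, the two-dose vaccine 18/54 = 33.3% → the two-dose vaccine
Under-40: Vaccine B 675/1086 = 62.2%, the two-dose vaccine 752/1085 = 69.3% → the two-dose vaccine
40–64: Vaccine B 70/148 = 47.3%, the two-dose vaccine 146/248 = 58.9% → the two-dose vaccine
Overall: Vaccine B 762/1295 = 58.8%, the two-dose vaccine 916/1387 = 66.0% → the two-dose vaccine
The two-dose vaccine wins overall and in every age group — no reversal.

No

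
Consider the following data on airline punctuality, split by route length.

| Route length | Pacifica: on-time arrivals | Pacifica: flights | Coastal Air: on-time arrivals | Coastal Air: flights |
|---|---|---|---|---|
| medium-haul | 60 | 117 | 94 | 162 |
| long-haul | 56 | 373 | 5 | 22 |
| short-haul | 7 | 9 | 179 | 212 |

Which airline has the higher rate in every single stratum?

Coastal Air

Medium-haul: Pacifica 60/117 = 51.3%, Coastal Air 94/162 = 58.0% → Coastal Air
Long-haul: Pacifica 56/373 = 15.0%, Coastal Air 5/22 = 22.7% → Coastal Air
Short-haul: Pacifica 7/9 = 77.8%, Coastal Air 179/212 = 84.4% → Coastal Air
Coastal Air has the higher rate in all 3 groups.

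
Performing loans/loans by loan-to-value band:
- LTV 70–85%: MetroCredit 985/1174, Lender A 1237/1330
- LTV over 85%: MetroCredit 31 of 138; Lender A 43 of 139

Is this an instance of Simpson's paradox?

No

LTV 70–85%: MetroCredit 985/1174 = 83.9%, Lender A 1237/1330 = 93.0% → Lender A
LTV over 85%: MetroCredit 31/138 = 22.5%, Lender A 43/139 = 30.9% → Lender A
Overall: MetroCredit 1016/1312 = 77.4%, Lender A 1280/1469 = 87.1% → Lender A
Lender A wins overall and in every loan-to-value group — no reversal.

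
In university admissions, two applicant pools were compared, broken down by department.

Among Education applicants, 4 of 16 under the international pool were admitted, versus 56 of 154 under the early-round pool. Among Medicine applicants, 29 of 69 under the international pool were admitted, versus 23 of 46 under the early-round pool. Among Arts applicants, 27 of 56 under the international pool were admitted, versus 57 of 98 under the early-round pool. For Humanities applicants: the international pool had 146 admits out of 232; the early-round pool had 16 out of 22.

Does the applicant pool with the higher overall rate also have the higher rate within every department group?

No

Education: the international pool 4/16 = 25.0%, the early-round pool 56/154 = 36.4% → the early-round pool
Medicine: the international pool 29/69 = 42.0%, the early-round pool 23/46 = 50.0% → the early-round pool
Arts: the international pool 27/56 = 48.2%, the early-round pool 57/98 = 58.2% → the early-round pool
Humanities: the international pool 146/232 = 62.9%, the early-round pool 16/22 = 72.7% → the early-round pool
Overall: the international pool 206/373 = 55.2%, the early-round pool 152/320 = 47.5% → the international pool
The early-round pool wins each department group but the international pool wins overall — the comparison reverses. The early-round pool's applicants skew toward Education, which has a lower base rate.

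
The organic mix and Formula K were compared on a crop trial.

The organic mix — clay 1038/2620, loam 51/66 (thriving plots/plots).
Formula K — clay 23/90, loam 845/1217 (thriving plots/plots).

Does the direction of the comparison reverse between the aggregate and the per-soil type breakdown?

Yes

Clay: the organic mix 1038/2620 = 39.6%, Formula K 23/90 = 25.6% → the organic mix
Loam: the organic mix 51/66 = 77.3%, Formula K 845/1217 = 69.4% → the organic mix
Overall: the organic mix 1089/2686 = 40.5%, Formula K 868/1307 = 66.4% → Formula K
The organic mix wins each soil group but Formula K wins overall — the comparison reverses. The organic mix's plots skew toward clay, which has a lower base rate.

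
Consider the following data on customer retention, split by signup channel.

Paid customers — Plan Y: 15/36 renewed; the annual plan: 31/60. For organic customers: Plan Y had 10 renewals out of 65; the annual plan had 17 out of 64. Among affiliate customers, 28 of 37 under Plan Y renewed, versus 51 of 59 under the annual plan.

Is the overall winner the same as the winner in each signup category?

Paid: Plan Y 15/36 = 41.7%, the annual plan 31/60 = 51.7% → the annual plan
Organic: Plan Y 10/65 = 15.4%, the annual plan 17/64 = 26.6% → the annual plan
Affiliate: Plan Y 28/37 = 75.7%, the annual plan 51/59 = 86.4% → the annual plan
Overall: Plan Y 53/138 = 38.4%, the annual plan 99/183 = 54.1% → the annual plan
The annual plan wins overall and in every signup group — no reversal.

Yes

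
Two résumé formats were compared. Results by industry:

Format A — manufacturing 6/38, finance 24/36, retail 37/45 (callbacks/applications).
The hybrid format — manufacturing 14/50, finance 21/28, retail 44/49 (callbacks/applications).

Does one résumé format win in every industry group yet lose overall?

No

Manufacturing: Format A 6/38 = 15.8%, the hybrid format 14/50 = 28.0% → the hybrid format
Finance: Format A 24/36 = 66.7%, the hybrid format 21/28 = 75.0% → the hybrid format
Retail: Format A 37/45 = 82.2%, the hybrid format 44/49 = 89.8% → the hybrid format
Overall: Format A 67/119 = 56.3%, the hybrid format 79/127 = 62.2% → the hybrid format
The hybrid format wins overall and in every industry group — no reversal.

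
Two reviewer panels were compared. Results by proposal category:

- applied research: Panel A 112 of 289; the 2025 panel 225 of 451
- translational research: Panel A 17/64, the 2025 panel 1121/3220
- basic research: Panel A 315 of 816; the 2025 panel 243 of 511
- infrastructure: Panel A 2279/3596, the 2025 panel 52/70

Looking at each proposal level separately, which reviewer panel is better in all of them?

Applied research: Panel A 112/289 = 38.8%, the 2025 panel 225/451 = 49.9% → the 2025 panel
Translational research: Panel A 17/64 = 26.6%, the 2025 panel 1121/3220 = 34.8% → the 2025 panel
Basic research: Panel A 315/816 = 38.6%, the 2025 panel 243/511 = 47.6% → the 2025 panel
Infrastructure: Panel A 2279/3596 = 63.4%, the 2025 panel 52/70 = 74.3% → the 2025 panel
The 2025 panel has the higher rate in all 4 groups.

the 2025 panel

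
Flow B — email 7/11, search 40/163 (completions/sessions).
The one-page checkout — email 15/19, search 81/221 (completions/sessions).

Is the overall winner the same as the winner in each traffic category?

Email: Flow B 7/11 = 63.6%, the one-page checkout 15/19 = 78.9% → the one-page checkout
Search: Flow B 40/163 = 24.5%, the one-page checkout 81/221 = 36.7% → the one-page checkout
Overall: Flow B 47/174 = 27.0%, the one-page checkout 96/240 = 40.0% → the one-page checkout
The one-page checkout wins overall and in every traffic group — no reversal.

Yes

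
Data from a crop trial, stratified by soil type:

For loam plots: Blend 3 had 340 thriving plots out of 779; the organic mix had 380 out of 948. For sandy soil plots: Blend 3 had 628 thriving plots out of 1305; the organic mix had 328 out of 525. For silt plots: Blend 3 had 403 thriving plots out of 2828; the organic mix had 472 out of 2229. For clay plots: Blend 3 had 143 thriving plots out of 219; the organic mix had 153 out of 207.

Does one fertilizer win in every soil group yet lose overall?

No

Loam: Blend 3 340/779 = 43.6%, the organic mix 380/948 = 40.1% → Blend 3
Sandy soil: Blend 3 628/1305 = 48.1%, the organic mix 328/525 = 62.5% → the organic mix
Silt: Blend 3 403/2828 = 14.3%, the organic mix 472/2229 = 21.2% → the organic mix
Clay: Blend 3 143/219 = 65.3%, the organic mix 153/207 = 73.9% → the organic mix
Overall: Blend 3 1514/5131 = 29.5%, the organic mix 1333/3909 = 34.1% → the organic mix
Neither sweeps: Blend 3 wins 1 of 4 groups, the organic mix wins 3. The organic mix wins overall but not every group — no Simpson reversal.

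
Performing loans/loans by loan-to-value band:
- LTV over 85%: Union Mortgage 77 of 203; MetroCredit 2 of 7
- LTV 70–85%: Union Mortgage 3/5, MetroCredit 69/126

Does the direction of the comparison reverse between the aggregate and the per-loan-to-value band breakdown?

Yes

LTV over 85%: Union Mortgage 77/203 = 37.9%, MetroCredit 2/7 = 28.6% → Union Mortgage
LTV 70–85%: Union Mortgage 3/5 = 60.0%, MetroCredit 69/126 = 54.8% → Union Mortgage
Overall: Union Mortgage 80/208 = 38.5%, MetroCredit 71/133 = 53.4% → MetroCredit
Union Mortgage wins each loan-to-value group but MetroCredit wins overall — the comparison reverses. Union Mortgage's loans skew toward LTV over 85%, which has a lower base rate.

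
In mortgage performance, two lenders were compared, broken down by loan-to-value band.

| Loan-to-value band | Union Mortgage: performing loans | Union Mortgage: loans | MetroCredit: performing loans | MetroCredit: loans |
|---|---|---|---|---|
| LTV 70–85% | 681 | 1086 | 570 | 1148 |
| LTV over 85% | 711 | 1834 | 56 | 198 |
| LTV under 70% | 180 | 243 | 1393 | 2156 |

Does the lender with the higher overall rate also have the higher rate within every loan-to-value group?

LTV 70–85%: Union Mortgage 681/1086 = 62.7%, MetroCredit 570/1148 = 49.7% → Union Mortgage
LTV over 85%: Union Mortgage 711/1834 = 38.8%, MetroCredit 56/198 = 28.3% → Union Mortgage
LTV under 70%: Union Mortgage 180/243 = 74.1%, MetroCredit 1393/2156 = 64.6% → Union Mortgage
Overall: Union Mortgage 1572/3163 = 49.7%, MetroCredit 2019/3502 = 57.7% → MetroCredit
Union Mortgage wins each loan-to-value group but MetroCredit wins overall — the comparison reverses. Union Mortgage's loans skew toward LTV over 85%, which has a lower base rate.

No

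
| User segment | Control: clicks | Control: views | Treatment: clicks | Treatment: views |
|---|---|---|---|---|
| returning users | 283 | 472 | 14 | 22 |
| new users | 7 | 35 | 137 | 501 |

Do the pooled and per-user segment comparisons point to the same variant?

No

Returning users: Control 283/472 = 60.0%, Treatment 14/22 = 63.6% → Treatment
New users: Control 7/35 = 20.0%, Treatment 137/501 = 27.3% → Treatment
Overall: Control 290/507 = 57.2%, Treatment 151/523 = 28.9% → Control
Treatment wins each user group but Control wins overall — the comparison reverses. Treatment's views skew toward new users, which has a lower base rate.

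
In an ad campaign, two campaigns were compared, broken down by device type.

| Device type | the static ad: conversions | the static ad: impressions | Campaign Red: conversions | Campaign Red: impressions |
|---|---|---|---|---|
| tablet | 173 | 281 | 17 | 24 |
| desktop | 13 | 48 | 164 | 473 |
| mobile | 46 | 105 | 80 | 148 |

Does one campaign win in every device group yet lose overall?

Yes

Tablet: the static ad 173/281 = 61.6%, Campaign Red 17/24 = 70.8% → Campaign Red
Desktop: the static ad 13/48 = 27.1%, Campaign Red 164/473 = 34.7% → Campaign Red
Mobile: the static ad 46/105 = 43.8%, Campaign Red 80/148 = 54.1% → Campaign Red
Overall: the static ad 232/434 = 53.5%, Campaign Red 261/645 = 40.5% → the static ad
Campaign Red wins each device group but the static ad wins overall — the comparison reverses. Campaign Red's impressions skew toward desktop, which has a lower base rate.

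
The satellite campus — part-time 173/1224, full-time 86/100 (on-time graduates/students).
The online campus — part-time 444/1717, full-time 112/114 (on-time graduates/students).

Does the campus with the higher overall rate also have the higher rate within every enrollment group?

Part-time: the satellite campus 173/1224 = 14.1%, the online campus 444/1717 = 25.9% → the online campus
Full-time: the satellite campus 86/100 = 86.0%, the online campus 112/114 = 98.2% → the online campus
Overall: the satellite campus 259/1324 = 19.6%, the online campus 556/1831 = 30.4% → the online campus
The online campus wins overall and in every enrollment group — no reversal.

Yes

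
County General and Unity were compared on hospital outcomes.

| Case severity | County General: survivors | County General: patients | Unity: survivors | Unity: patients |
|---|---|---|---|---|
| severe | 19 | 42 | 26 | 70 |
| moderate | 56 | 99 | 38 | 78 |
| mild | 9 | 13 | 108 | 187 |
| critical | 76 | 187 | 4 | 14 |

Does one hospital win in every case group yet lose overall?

Yes

Severe: County General 19/42 = 45.2%, Unity 26/70 = 37.1% → County General
Moderate: County General 56/99 = 56.6%, Unity 38/78 = 48.7% → County General
Mild: County General 9/13 = 69.2%, Unity 108/187 = 57.8% → County General
Critical: County General 76/187 = 40.6%, Unity 4/14 = 28.6% → County General
Overall: County General 160/341 = 46.9%, Unity 176/349 = 50.4% → Unity
County General wins each case group but Unity wins overall — the comparison reverses. County General's patients skew toward critical, which has a lower base rate.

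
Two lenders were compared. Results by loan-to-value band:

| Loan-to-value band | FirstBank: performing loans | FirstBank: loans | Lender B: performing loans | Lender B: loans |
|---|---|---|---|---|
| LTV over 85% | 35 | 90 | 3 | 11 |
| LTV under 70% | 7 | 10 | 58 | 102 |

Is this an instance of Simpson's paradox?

LTV over 85%: FirstBank 35/90 = 38.9%, Lender B 3/11 = 27.3% → FirstBank
LTV under 70%: FirstBank 7/10 = 70.0%, Lender B 58/102 = 56.9% → FirstBank
Overall: FirstBank 42/100 = 42.0%, Lender B 61/113 = 54.0% → Lender B
FirstBank wins each loan-to-value group but Lender B wins overall — the comparison reverses. FirstBank's loans skew toward LTV over 85%, which has a lower base rate.

Yes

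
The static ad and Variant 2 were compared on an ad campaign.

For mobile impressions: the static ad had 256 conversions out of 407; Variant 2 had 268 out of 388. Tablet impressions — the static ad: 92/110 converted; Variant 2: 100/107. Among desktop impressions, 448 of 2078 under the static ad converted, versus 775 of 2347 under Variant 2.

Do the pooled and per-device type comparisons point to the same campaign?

Yes

Mobile: the static ad 256/407 = 62.9%, Variant 2 268/388 = 69.1% → Variant 2
Tablet: the static ad 92/110 = 83.6%, Variant 2 100/107 = 93.5% → Variant 2
Desktop: the static ad 448/2078 = 21.6%, Variant 2 775/2347 = 33.0% → Variant 2
Overall: the static ad 796/2595 = 30.7%, Variant 2 1143/2842 = 40.2% → Variant 2
Variant 2 wins overall and in every device group — no reversal.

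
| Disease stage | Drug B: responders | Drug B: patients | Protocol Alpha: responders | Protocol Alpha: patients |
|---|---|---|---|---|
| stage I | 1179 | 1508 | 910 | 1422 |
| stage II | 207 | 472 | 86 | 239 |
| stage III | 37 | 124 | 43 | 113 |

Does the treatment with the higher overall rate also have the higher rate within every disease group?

No

Stage I: Drug B 1179/1508 = 78.2%, Protocol Alpha 910/1422 = 64.0% → Drug B
Stage II: Drug B 207/472 = 43.9%, Protocol Alpha 86/239 = 36.0% → Drug B
Stage III: Drug B 37/124 = 29.8%, Protocol Alpha 43/113 = 38.1% → Protocol Alpha
Overall: Drug B 1423/2104 = 67.6%, Protocol Alpha 1039/1774 = 58.6% → Drug B
Neither sweeps: Drug B wins 2 of 3 groups, Protocol Alpha wins 1. Drug B wins overall but not every group — no Simpson reversal.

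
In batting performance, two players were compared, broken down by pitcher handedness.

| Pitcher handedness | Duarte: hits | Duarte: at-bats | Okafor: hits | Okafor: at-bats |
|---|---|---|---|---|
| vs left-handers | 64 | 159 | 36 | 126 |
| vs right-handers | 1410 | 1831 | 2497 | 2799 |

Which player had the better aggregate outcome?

Okafor

Vs left-handers: Duarte 64/159 = 40.3%, Okafor 36/126 = 28.6% → Duarte
Vs right-handers: Duarte 1410/1831 = 77.0%, Okafor 2497/2799 = 89.2% → Okafor
Overall: Duarte 1474/1990 = 74.1%, Okafor 2533/2925 = 86.6% → Okafor
(Neither sweeps every pitcher group, but Okafor has the higher pooled rate.)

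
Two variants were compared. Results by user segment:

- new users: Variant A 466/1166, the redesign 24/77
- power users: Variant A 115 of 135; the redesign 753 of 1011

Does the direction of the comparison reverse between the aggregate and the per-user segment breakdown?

Yes

New users: Variant A 466/1166 = 40.0%, the redesign 24/77 = 31.2% → Variant A
Power users: Variant A 115/135 = 85.2%, the redesign 753/1011 = 74.5% → Variant A
Overall: Variant A 581/1301 = 44.7%, the redesign 777/1088 = 71.4% → the redesign
Variant A wins each user group but the redesign wins overall — the comparison reverses. Variant A's views skew toward new users, which has a lower base rate.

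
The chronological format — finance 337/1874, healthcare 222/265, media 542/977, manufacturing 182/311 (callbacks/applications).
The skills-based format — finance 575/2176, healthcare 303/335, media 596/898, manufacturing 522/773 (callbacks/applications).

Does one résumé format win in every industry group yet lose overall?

No

Finance: the chronological format 337/1874 = 18.0%, the skills-based format 575/2176 = 26.4% → the skills-based format
Healthcare: the chronological format 222/265 = 83.8%, the skills-based format 303/335 = 90.4% → the skills-based format
Media: the chronological format 542/977 = 55.5%, the skills-based format 596/898 = 66.4% → the skills-based format
Manufacturing: the chronological format 182/311 = 58.5%, the skills-based format 522/773 = 67.5% → the skills-based format
Overall: the chronological format 1283/3427 = 37.4%, the skills-based format 1996/4182 = 47.7% → the skills-based format
The skills-based format wins overall and in every industry group — no reversal.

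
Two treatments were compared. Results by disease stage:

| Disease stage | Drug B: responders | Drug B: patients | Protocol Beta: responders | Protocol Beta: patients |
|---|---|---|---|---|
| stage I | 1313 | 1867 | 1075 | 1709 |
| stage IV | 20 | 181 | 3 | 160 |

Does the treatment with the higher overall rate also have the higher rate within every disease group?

Yes

Stage I: Drug B 1313/1867 = 70.3%, Protocol Beta 1075/1709 = 62.9% → Drug B
Stage IV: Drug B 20/181 = 11.0%, Protocol Beta 3/160 = 1.9% → Drug B
Overall: Drug B 1333/2048 = 65.1%, Protocol Beta 1078/1869 = 57.7% → Drug B
Drug B wins overall and in every disease group — no reversal.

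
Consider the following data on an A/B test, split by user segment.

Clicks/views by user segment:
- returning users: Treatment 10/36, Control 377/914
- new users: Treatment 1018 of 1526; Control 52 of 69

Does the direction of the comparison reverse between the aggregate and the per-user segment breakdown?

Yes

Returning users: Treatment 10/36 = 27.8%, Control 377/914 = 41.2% → Control
New users: Treatment 1018/1526 = 66.7%, Control 52/69 = 75.4% → Control
Overall: Treatment 1028/1562 = 65.8%, Control 429/983 = 43.6% → Treatment
Control wins each user group but Treatment wins overall — the comparison reverses. Control's views skew toward returning users, which has a lower base rate.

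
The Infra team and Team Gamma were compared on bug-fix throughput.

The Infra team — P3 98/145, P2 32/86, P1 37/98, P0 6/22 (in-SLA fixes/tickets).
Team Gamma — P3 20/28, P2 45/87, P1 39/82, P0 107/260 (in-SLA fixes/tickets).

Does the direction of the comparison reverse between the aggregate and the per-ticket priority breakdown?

P3: the Infra team 98/145 = 67.6%, Team Gamma 20/28 = 71.4% → Team Gamma
P2: the Infra team 32/86 = 37.2%, Team Gamma 45/87 = 51.7% → Team Gamma
P1: the Infra team 37/98 = 37.8%, Team Gamma 39/82 = 47.6% → Team Gamma
P0: the Infra team 6/22 = 27.3%, Team Gamma 107/260 = 41.2% → Team Gamma
Overall: the Infra team 173/351 = 49.3%, Team Gamma 211/457 = 46.2% → the Infra team
Team Gamma wins each ticket group but the Infra team wins overall — the comparison reverses. Team Gamma's tickets skew toward P0, which has a lower base rate.

Yes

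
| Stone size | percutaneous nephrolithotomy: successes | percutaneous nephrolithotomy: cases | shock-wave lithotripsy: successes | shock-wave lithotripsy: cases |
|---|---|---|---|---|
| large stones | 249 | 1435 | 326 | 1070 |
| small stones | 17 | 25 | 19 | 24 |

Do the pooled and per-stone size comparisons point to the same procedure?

Yes

Large stones: percutaneous nephrolithotomy 249/1435 = 17.4%, shock-wave lithotripsy 326/1070 = 30.5% → shock-wave lithotripsy
Small stones: percutaneous nephrolithotomy 17/25 = 68.0%, shock-wave lithotripsy 19/24 = 79.2% → shock-wave lithotripsy
Overall: percutaneous nephrolithotomy 266/1460 = 18.2%, shock-wave lithotripsy 345/1094 = 31.5% → shock-wave lithotripsy
Shock-wave lithotripsy wins overall and in every stone group — no reversal.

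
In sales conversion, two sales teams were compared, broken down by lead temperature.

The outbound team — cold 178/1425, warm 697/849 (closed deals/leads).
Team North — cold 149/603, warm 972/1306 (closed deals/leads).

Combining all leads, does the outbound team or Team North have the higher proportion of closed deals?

Team North

Cold: the outbound team 178/1425 = 12.5%, Team North 149/603 = 24.7% → Team North
Warm: the outbound team 697/849 = 82.1%, Team North 972/1306 = 74.4% → the outbound team
Overall: the outbound team 875/2274 = 38.5%, Team North 1121/1909 = 58.7% → Team North
(Neither sweeps every lead group, but Team North has the higher pooled rate.)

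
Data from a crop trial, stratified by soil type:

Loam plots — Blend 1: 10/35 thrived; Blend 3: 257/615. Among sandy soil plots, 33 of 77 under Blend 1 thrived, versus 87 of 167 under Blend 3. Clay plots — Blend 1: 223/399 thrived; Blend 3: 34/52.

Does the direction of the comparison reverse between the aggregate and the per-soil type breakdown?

Loam: Blend 1 10/35 = 28.6%, Blend 3 257/615 = 41.8% → Blend 3
Sandy soil: Blend 1 33/77 = 42.9%, Blend 3 87/167 = 52.1% → Blend 3
Clay: Blend 1 223/399 = 55.9%, Blend 3 34/52 = 65.4% → Blend 3
Overall: Blend 1 266/511 = 52.1%, Blend 3 378/834 = 45.3% → Blend 1
Blend 3 wins each soil group but Blend 1 wins overall — the comparison reverses. Blend 3's plots skew toward loam, which has a lower base rate.

Yes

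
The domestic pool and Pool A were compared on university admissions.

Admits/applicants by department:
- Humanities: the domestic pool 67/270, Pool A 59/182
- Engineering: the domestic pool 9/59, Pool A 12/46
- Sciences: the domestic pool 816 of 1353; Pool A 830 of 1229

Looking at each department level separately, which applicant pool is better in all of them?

Pool A

Humanities: the domestic pool 67/270 = 24.8%, Pool A 59/182 = 32.4% → Pool A
Engineering: the domestic pool 9/59 = 15.3%, Pool A 12/46 = 26.1% → Pool A
Sciences: the domestic pool 816/1353 = 60.3%, Pool A 830/1229 = 67.5% → Pool A
Pool A has the higher rate in all 3 groups.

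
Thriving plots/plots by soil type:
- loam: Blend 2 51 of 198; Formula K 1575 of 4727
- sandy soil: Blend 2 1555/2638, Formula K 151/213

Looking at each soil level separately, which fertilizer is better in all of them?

Loam: Blend 2 51/198 = 25.8%, Formula K 1575/4727 = 33.3% → Formula K
Sandy soil: Blend 2 1555/2638 = 58.9%, Formula K 151/213 = 70.9% → Formula K
Formula K has the higher rate in both groups.

Formula K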